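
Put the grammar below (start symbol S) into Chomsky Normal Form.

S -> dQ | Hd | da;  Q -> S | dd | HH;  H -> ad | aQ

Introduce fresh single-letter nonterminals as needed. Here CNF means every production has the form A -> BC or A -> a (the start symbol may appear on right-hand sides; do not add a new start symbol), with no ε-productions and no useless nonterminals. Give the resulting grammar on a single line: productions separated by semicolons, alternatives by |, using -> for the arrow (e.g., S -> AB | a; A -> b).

S -> BA | BQ | HB; A -> a; B -> d; H -> AB | AQ; Q -> BA | BB | BQ | HB | HH

No ε-productions.
After unit-elimination: S -> Hd | dQ | da; H -> aQ | ad; Q -> HH | Hd | dQ | da | dd.
TERM: introduce A -> a, B -> d and substitute in every rule of length ≥2.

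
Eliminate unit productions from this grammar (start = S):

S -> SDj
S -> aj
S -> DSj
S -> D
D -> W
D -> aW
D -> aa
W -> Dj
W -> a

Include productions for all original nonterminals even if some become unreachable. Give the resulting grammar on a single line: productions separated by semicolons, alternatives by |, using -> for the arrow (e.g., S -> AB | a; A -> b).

Unit productions: D->W, S->D.
Unit pairs (A ⇒* B via units): (D,W), (S,D), (S,W).
S: inherits non-unit rules of {D, S, W} → DSj | Dj | SDj | a | aW | aa | aj.
D: inherits non-unit rules of {D, W} → Dj | a | aW | aa.
W: inherits non-unit rules of {W} → Dj | a.

S -> a | Dj | aW | aa | aj | DSj | SDj; D -> a | Dj | aW | aa; W -> a | Dj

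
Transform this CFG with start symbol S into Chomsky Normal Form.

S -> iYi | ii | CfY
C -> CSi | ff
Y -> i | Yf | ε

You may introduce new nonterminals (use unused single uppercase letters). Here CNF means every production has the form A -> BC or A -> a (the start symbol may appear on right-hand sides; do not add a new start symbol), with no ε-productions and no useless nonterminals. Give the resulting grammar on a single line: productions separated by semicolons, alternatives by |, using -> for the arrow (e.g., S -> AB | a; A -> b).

S -> AA | AE | CB | CF; A -> i; B -> f; C -> BB | CD; D -> SA; E -> YA; F -> BY; Y -> f | i | YB

Nullable: {Y}; after ε-elimination: S -> Cf | ii | CfY | iYi; C -> ff | CSi; Y -> f | i | Yf.
No unit productions to eliminate.
TERM: introduce B -> f, A -> i and substitute in every rule of length ≥2.
BIN: C -> CSA becomes C -> CD, D -> SA; S -> AYA becomes S -> AE, E -> YA; S -> CBY becomes S -> CF, F -> BY.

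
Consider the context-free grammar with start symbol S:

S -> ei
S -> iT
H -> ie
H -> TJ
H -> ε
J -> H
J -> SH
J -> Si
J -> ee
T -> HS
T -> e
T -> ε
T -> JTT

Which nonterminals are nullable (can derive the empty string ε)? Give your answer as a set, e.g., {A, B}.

{H, J, T}

Directly nullable (have an ε-rule): {H, T}.
J is nullable via J -> H (every symbol on the right is already known nullable).
Not nullable: S — each has a terminal in every rule's right-hand side or depends on a non-nullable symbol.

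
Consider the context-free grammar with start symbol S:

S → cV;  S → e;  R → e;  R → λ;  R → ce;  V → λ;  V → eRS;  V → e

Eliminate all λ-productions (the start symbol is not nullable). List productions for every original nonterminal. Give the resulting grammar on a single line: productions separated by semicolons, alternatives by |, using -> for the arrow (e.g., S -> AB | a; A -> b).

Nullable set: {R, V}.
S -> cV: V nullable, giving c | cV.
Drop R -> λ.
Drop V -> λ.
V -> eRS: R nullable, giving eRS | eS.
Unchanged (no nullable symbols): S -> e; R -> ce; R -> e; V -> e.

S -> c | e | cV; R -> e | ce; V -> e | eS | eRS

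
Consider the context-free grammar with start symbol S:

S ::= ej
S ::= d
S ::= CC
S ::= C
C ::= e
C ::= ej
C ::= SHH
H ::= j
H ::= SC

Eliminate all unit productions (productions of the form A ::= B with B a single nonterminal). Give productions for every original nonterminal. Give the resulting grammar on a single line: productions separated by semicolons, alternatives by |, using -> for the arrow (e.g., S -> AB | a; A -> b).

Unit productions: S->C.
Unit pairs (A ⇒* B via units): (S,C).
S: inherits non-unit rules of {C, S} → CC | SHH | d | e | ej.
C: inherits non-unit rules of {C} → SHH | e | ej.
H: inherits non-unit rules of {H} → SC | j.

S -> d | e | CC | ej | SHH; C -> e | ej | SHH; H -> j | SC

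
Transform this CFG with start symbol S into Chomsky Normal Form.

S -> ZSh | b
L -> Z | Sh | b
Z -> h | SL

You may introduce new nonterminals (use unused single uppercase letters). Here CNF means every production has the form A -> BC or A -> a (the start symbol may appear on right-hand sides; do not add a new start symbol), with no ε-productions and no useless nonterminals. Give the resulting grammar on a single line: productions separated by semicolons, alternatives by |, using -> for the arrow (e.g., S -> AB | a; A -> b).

S -> b | ZB; A -> h; B -> SA; L -> b | h | SA | SL; Z -> h | SL

No ε-productions.
After unit-elimination: S -> b | ZSh; L -> b | h | SL | Sh; Z -> h | SL.
TERM: introduce A -> h and substitute in every rule of length ≥2.
BIN: S -> ZSA becomes S -> ZB, B -> SA.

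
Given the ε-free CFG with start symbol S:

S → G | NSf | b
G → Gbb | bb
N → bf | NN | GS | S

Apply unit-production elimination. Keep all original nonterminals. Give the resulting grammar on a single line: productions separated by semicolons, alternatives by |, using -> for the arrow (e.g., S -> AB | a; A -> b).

S -> b | bb | Gbb | NSf; G -> bb | Gbb; N -> b | GS | NN | bb | bf | Gbb | NSf

Unit productions: N->S, S->G.
Unit pairs (A ⇒* B via units): (N,G), (N,S), (S,G).
S: inherits non-unit rules of {G, S} → Gbb | NSf | b | bb.
G: inherits non-unit rules of {G} → Gbb | bb.
N: inherits non-unit rules of {G, N, S} → GS | Gbb | NN | NSf | b | bb | bf.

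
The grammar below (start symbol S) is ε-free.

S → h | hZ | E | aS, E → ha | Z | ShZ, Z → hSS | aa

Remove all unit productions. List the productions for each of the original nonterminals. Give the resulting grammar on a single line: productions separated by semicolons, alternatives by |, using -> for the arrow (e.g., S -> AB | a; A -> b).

Unit productions: E->Z, S->E.
Unit pairs (A ⇒* B via units): (E,Z), (S,E), (S,Z).
S: inherits non-unit rules of {E, S, Z} → ShZ | aS | aa | h | hSS | hZ | ha.
E: inherits non-unit rules of {E, Z} → ShZ | aa | hSS | ha.
Z: inherits non-unit rules of {Z} → aa | hSS.

S -> h | aS | aa | hZ | ha | ShZ | hSS; E -> aa | ha | ShZ | hSS; Z -> aa | hSS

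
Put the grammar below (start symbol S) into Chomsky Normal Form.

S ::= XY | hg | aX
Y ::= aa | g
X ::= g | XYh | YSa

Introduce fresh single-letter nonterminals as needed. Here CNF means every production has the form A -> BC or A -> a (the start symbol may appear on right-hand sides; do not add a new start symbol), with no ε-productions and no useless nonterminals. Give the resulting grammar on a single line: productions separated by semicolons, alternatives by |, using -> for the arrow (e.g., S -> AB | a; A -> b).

No ε-productions.
No unit productions to eliminate.
TERM: introduce A -> a, C -> g, B -> h and substitute in every rule of length ≥2.
BIN: X -> XYB becomes X -> XD, D -> YB; X -> YSA becomes X -> YE, E -> SA.

S -> AX | BC | XY; A -> a; B -> h; C -> g; D -> YB; E -> SA; X -> g | XD | YE; Y -> g | AA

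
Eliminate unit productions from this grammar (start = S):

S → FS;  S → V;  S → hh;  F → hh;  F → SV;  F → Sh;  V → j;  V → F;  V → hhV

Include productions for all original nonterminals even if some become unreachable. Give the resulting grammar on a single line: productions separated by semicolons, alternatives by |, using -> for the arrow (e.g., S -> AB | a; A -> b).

S -> j | FS | SV | Sh | hh | hhV; F -> SV | Sh | hh; V -> j | SV | Sh | hh | hhV

Unit productions: S->V, V->F.
Unit pairs (A ⇒* B via units): (S,F), (S,V), (V,F).
S: inherits non-unit rules of {F, S, V} → FS | SV | Sh | hh | hhV | j.
F: inherits non-unit rules of {F} → SV | Sh | hh.
V: inherits non-unit rules of {F, V} → SV | Sh | hh | hhV | j.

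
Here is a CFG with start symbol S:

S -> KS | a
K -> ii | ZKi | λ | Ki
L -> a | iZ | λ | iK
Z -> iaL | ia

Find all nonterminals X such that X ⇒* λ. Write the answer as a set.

{K, L}

Directly nullable (have an ε-rule): {K, L}.
Not nullable: S, Z — each has a terminal in every rule's right-hand side or depends on a non-nullable symbol.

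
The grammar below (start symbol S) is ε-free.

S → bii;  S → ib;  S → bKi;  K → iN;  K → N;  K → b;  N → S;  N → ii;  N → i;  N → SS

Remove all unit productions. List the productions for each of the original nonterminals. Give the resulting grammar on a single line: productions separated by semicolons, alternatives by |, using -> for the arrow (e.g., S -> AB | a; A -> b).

Unit productions: K->N, N->S.
Unit pairs (A ⇒* B via units): (K,N), (K,S), (N,S).
S: inherits non-unit rules of {S} → bKi | bii | ib.
K: inherits non-unit rules of {K, N, S} → SS | b | bKi | bii | i | iN | ib | ii.
N: inherits non-unit rules of {N, S} → SS | bKi | bii | i | ib | ii.

S -> ib | bKi | bii; K -> b | i | SS | iN | ib | ii | bKi | bii; N -> i | SS | ib | ii | bKi | bii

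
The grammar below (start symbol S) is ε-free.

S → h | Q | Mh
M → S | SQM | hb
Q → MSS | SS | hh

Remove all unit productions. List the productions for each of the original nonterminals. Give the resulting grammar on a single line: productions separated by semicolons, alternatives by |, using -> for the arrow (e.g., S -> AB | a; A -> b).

S -> h | Mh | SS | hh | MSS; M -> h | Mh | SS | hb | hh | MSS | SQM; Q -> SS | hh | MSS

Unit productions: M->S, S->Q.
Unit pairs (A ⇒* B via units): (M,Q), (M,S), (S,Q).
S: inherits non-unit rules of {Q, S} → MSS | Mh | SS | h | hh.
M: inherits non-unit rules of {M, Q, S} → MSS | Mh | SQM | SS | h | hb | hh.
Q: inherits non-unit rules of {Q} → MSS | SS | hh.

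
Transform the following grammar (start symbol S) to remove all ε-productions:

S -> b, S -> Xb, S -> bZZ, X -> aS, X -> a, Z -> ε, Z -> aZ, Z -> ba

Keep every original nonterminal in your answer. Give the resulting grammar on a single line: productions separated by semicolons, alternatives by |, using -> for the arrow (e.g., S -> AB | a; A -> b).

S -> b | Xb | bZ | bZZ; X -> a | aS; Z -> a | aZ | ba

Nullable set: {Z}.
S -> bZZ: Z, Z nullable, giving b | bZ | bZZ.
Drop Z -> ε.
Z -> aZ: Z nullable, giving a | aZ.
Unchanged (no nullable symbols): S -> Xb; S -> b; X -> a; X -> aS; Z -> ba.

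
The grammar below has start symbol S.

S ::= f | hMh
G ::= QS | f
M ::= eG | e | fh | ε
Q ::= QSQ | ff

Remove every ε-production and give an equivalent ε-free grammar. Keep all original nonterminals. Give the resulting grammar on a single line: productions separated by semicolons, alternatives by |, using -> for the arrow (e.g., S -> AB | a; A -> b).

Nullable set: {M}.
S -> hMh: M nullable, giving hMh | hh.
Drop M -> ε.
Unchanged (no nullable symbols): S -> f; G -> QS; G -> f; M -> e; M -> eG; M -> fh; Q -> QSQ; Q -> ff.

S -> f | hh | hMh; G -> f | QS; M -> e | eG | fh; Q -> ff | QSQ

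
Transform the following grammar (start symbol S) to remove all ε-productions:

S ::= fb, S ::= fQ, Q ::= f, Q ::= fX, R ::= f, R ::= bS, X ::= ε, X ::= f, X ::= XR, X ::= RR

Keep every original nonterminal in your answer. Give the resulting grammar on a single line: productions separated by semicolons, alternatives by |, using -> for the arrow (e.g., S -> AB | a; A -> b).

Nullable set: {X}.
Q -> fX: X nullable, giving f | fX.
Drop X -> ε.
X -> XR: X nullable, giving R | XR.
Unchanged (no nullable symbols): S -> fQ; S -> fb; Q -> f; R -> bS; R -> f; X -> RR; X -> f.

S -> fQ | fb; Q -> f | fX; R -> f | bS; X -> R | f | RR | XR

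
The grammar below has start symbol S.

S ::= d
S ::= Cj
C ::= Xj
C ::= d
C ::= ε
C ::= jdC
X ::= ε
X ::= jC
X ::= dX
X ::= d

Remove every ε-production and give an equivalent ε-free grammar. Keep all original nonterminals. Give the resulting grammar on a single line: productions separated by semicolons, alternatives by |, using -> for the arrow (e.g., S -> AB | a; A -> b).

S -> d | j | Cj; C -> d | j | Xj | jd | jdC; X -> d | j | dX | jC

Nullable set: {C, X}.
S -> Cj: C nullable, giving Cj | j.
Drop C -> ε.
C -> Xj: X nullable, giving Xj | j.
C -> jdC: C nullable, giving jd | jdC.
Drop X -> ε.
X -> dX: X nullable, giving d | dX.
X -> jC: C nullable, giving j | jC.
Unchanged (no nullable symbols): S -> d; C -> d; X -> d.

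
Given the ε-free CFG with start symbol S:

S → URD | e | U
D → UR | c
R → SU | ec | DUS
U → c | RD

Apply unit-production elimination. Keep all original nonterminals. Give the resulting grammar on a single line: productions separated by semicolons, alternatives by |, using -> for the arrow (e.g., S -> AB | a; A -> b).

S -> c | e | RD | URD; D -> c | UR; R -> SU | ec | DUS; U -> c | RD

Unit productions: S->U.
Unit pairs (A ⇒* B via units): (S,U).
S: inherits non-unit rules of {S, U} → RD | URD | c | e.
D: inherits non-unit rules of {D} → UR | c.
R: inherits non-unit rules of {R} → DUS | SU | ec.
U: inherits non-unit rules of {U} → RD | c.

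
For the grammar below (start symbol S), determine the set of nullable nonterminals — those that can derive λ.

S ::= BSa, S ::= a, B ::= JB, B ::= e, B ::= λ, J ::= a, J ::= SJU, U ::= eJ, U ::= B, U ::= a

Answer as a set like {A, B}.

Directly nullable (have an ε-rule): {B}.
U is nullable via U -> B (every symbol on the right is already known nullable).
Not nullable: J, S — each has a terminal in every rule's right-hand side or depends on a non-nullable symbol.

{B, U}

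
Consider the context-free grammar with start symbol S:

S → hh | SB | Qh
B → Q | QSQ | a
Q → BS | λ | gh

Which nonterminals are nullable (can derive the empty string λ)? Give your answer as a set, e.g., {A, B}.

{B, Q}

Directly nullable (have an ε-rule): {Q}.
B is nullable via B -> Q (every symbol on the right is already known nullable).
Not nullable: S — each has a terminal in every rule's right-hand side or depends on a non-nullable symbol.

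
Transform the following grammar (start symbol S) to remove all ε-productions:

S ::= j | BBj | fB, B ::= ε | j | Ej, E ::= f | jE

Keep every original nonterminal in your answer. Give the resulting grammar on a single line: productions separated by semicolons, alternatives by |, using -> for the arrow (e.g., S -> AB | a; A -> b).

Nullable set: {B}.
S -> BBj: B, B nullable, giving BBj | Bj | j.
S -> fB: B nullable, giving f | fB.
Drop B -> ε.
Unchanged (no nullable symbols): S -> j; B -> Ej; B -> j; E -> f; E -> jE.

S -> f | j | Bj | fB | BBj; B -> j | Ej; E -> f | jE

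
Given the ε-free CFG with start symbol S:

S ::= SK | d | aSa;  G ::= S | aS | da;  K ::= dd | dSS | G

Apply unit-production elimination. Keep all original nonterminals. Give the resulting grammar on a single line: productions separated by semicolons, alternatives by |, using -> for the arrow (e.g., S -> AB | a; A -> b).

Unit productions: G->S, K->G.
Unit pairs (A ⇒* B via units): (G,S), (K,G), (K,S).
S: inherits non-unit rules of {S} → SK | aSa | d.
G: inherits non-unit rules of {G, S} → SK | aS | aSa | d | da.
K: inherits non-unit rules of {G, K, S} → SK | aS | aSa | d | dSS | da | dd.

S -> d | SK | aSa; G -> d | SK | aS | da | aSa; K -> d | SK | aS | da | dd | aSa | dSS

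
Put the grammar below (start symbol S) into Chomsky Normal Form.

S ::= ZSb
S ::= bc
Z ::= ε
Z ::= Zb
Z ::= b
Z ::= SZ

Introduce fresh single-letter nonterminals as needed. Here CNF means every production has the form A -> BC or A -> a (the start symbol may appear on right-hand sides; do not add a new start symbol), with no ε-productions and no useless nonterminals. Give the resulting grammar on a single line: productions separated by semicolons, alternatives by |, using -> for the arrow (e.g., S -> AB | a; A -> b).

Nullable: {Z}; after ε-elimination: S -> Sb | bc | ZSb; Z -> S | b | SZ | Zb.
After unit-elimination: S -> Sb | bc | ZSb; Z -> b | SZ | Sb | Zb | bc | ZSb.
TERM: introduce A -> b, B -> c and substitute in every rule of length ≥2.
BIN: S -> ZSA becomes S -> ZC, C -> SA; Z -> ZSA becomes Z -> ZD, D -> SA.

S -> AB | SA | ZC; A -> b; B -> c; C -> SA; D -> SA; Z -> b | AB | SA | SZ | ZA | ZD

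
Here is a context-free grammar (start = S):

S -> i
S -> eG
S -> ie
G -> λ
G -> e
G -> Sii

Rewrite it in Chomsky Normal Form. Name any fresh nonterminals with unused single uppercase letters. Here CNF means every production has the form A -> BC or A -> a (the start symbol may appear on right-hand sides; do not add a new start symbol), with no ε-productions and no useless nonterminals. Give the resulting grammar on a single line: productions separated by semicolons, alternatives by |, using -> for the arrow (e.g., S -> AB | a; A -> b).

S -> e | i | AB | BG; A -> i; B -> e; C -> AA; G -> e | SC

Nullable: {G}; after ε-elimination: S -> e | i | eG | ie; G -> e | Sii.
No unit productions to eliminate.
TERM: introduce B -> e, A -> i and substitute in every rule of length ≥2.
BIN: G -> SAA becomes G -> SC, C -> AA.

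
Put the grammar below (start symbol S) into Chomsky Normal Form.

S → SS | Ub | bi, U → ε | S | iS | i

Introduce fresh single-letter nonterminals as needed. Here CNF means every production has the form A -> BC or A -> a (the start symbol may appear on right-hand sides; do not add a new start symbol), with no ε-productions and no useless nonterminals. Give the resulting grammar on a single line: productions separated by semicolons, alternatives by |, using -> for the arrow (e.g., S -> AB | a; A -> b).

S -> b | AB | SS | UA; A -> b; B -> i; U -> b | i | AB | BS | SS | UA

Nullable: {U}; after ε-elimination: S -> b | SS | Ub | bi; U -> S | i | iS.
After unit-elimination: S -> b | SS | Ub | bi; U -> b | i | SS | Ub | bi | iS.
TERM: introduce A -> b, B -> i and substitute in every rule of length ≥2.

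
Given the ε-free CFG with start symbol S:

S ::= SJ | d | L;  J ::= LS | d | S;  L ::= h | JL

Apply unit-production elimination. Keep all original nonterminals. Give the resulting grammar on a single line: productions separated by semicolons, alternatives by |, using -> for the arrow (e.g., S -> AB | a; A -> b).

S -> d | h | JL | SJ; J -> d | h | JL | LS | SJ; L -> h | JL

Unit productions: J->S, S->L.
Unit pairs (A ⇒* B via units): (J,L), (J,S), (S,L).
S: inherits non-unit rules of {L, S} → JL | SJ | d | h.
J: inherits non-unit rules of {J, L, S} → JL | LS | SJ | d | h.
L: inherits non-unit rules of {L} → JL | h.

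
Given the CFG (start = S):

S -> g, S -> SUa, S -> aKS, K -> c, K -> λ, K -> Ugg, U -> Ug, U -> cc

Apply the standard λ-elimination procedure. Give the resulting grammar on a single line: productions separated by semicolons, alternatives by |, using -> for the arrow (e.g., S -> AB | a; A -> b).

Nullable set: {K}.
S -> aKS: K nullable, giving aKS | aS.
Drop K -> λ.
Unchanged (no nullable symbols): S -> SUa; S -> g; K -> Ugg; K -> c; U -> Ug; U -> cc.

S -> g | aS | SUa | aKS; K -> c | Ugg; U -> Ug | cc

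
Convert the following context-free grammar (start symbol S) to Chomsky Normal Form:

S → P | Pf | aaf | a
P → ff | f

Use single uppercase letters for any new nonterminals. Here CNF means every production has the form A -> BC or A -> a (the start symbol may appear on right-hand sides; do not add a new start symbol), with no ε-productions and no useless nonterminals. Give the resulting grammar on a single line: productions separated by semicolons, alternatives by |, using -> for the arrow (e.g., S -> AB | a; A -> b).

S -> a | f | AA | BC | PA; A -> f; B -> a; C -> BA; P -> f | AA

No ε-productions.
After unit-elimination: S -> a | f | Pf | ff | aaf; P -> f | ff.
TERM: introduce B -> a, A -> f and substitute in every rule of length ≥2.
BIN: S -> BBA becomes S -> BC, C -> BA.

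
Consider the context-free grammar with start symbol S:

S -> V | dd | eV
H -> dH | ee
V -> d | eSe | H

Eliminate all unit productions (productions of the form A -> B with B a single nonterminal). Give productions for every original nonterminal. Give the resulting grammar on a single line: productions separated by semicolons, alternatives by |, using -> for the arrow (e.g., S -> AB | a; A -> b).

Unit productions: S->V, V->H.
Unit pairs (A ⇒* B via units): (S,H), (S,V), (V,H).
S: inherits non-unit rules of {H, S, V} → d | dH | dd | eSe | eV | ee.
H: inherits non-unit rules of {H} → dH | ee.
V: inherits non-unit rules of {H, V} → d | dH | eSe | ee.

S -> d | dH | dd | eV | ee | eSe; H -> dH | ee; V -> d | dH | ee | eSe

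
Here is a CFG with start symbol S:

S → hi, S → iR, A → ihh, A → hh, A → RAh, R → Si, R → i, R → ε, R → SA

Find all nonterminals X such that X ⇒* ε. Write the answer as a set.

{R}

Directly nullable (have an ε-rule): {R}.
Not nullable: A, S — each has a terminal in every rule's right-hand side or depends on a non-nullable symbol.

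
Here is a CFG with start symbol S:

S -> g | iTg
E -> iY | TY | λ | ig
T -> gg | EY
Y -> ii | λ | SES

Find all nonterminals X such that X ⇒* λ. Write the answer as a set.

Directly nullable (have an ε-rule): {E, Y}.
T is nullable via T -> EY (every symbol on the right is already known nullable).
Not nullable: S — each has a terminal in every rule's right-hand side or depends on a non-nullable symbol.

{E, T, Y}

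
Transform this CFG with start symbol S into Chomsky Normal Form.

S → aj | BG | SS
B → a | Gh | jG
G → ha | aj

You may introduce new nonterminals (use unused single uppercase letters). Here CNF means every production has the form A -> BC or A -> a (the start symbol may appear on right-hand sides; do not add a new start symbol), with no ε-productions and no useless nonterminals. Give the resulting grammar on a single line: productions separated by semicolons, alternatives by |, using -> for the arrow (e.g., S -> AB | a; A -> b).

S -> BG | DC | SS; A -> h; B -> a | CG | GA; C -> j; D -> a; G -> AD | DC

No ε-productions.
No unit productions to eliminate.
TERM: introduce D -> a, A -> h, C -> j and substitute in every rule of length ≥2.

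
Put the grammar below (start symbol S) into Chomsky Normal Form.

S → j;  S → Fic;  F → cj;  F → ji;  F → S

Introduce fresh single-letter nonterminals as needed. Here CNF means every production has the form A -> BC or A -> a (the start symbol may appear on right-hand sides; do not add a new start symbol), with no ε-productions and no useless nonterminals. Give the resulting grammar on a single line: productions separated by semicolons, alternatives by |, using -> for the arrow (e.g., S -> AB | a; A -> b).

No ε-productions.
After unit-elimination: S -> j | Fic; F -> j | cj | ji | Fic.
TERM: introduce B -> c, A -> i, C -> j and substitute in every rule of length ≥2.
BIN: F -> FAB becomes F -> FD, D -> AB; S -> FAB becomes S -> FE, E -> AB.

S -> j | FE; A -> i; B -> c; C -> j; D -> AB; E -> AB; F -> j | BC | CA | FD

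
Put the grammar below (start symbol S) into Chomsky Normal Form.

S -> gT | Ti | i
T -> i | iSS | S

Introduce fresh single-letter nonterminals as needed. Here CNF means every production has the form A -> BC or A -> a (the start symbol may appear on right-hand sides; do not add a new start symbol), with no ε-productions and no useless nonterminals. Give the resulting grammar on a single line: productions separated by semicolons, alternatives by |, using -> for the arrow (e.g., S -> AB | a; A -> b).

No ε-productions.
After unit-elimination: S -> i | Ti | gT; T -> i | Ti | gT | iSS.
TERM: introduce B -> g, A -> i and substitute in every rule of length ≥2.
BIN: T -> ASS becomes T -> AC, C -> SS.

S -> i | BT | TA; A -> i; B -> g; C -> SS; T -> i | AC | BT | TA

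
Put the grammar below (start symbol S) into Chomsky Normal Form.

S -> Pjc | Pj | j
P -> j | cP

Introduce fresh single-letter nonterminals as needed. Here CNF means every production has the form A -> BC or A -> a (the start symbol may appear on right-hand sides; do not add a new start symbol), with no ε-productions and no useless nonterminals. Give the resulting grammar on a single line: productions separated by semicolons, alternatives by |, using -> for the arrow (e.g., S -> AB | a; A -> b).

S -> j | PB | PC; A -> c; B -> j; C -> BA; P -> j | AP

No ε-productions.
No unit productions to eliminate.
TERM: introduce A -> c, B -> j and substitute in every rule of length ≥2.
BIN: S -> PBA becomes S -> PC, C -> BA.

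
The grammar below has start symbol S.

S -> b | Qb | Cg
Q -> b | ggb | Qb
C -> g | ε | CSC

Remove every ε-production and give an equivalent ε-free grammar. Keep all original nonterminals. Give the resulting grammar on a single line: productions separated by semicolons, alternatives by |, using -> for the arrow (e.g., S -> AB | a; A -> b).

S -> b | g | Cg | Qb; C -> S | g | CS | SC | CSC; Q -> b | Qb | ggb

Nullable set: {C}.
S -> Cg: C nullable, giving Cg | g.
Drop C -> ε.
C -> CSC: C, C nullable, giving CS | CSC | S | SC.
Unchanged (no nullable symbols): S -> Qb; S -> b; C -> g; Q -> Qb; Q -> b; Q -> ggb.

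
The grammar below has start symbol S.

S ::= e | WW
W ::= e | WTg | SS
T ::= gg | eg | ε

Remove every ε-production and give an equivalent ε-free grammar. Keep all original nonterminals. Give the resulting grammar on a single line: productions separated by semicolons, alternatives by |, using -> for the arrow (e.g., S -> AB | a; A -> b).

Nullable set: {T}.
Drop T -> ε.
W -> WTg: T nullable, giving WTg | Wg.
Unchanged (no nullable symbols): S -> WW; S -> e; T -> eg; T -> gg; W -> SS; W -> e.

S -> e | WW; T -> eg | gg; W -> e | SS | Wg | WTg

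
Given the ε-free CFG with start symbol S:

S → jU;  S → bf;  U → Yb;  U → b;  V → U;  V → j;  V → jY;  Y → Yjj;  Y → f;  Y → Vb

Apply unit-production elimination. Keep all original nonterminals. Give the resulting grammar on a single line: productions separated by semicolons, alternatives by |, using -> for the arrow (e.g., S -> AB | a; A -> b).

S -> bf | jU; U -> b | Yb; V -> b | j | Yb | jY; Y -> f | Vb | Yjj

Unit productions: V->U.
Unit pairs (A ⇒* B via units): (V,U).
S: inherits non-unit rules of {S} → bf | jU.
U: inherits non-unit rules of {U} → Yb | b.
V: inherits non-unit rules of {U, V} → Yb | b | j | jY.
Y: inherits non-unit rules of {Y} → Vb | Yjj | f.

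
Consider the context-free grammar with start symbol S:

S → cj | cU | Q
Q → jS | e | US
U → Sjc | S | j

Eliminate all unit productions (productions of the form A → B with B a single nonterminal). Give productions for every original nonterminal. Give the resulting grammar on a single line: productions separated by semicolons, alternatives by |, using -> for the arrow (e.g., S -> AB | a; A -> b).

S -> e | US | cU | cj | jS; Q -> e | US | jS; U -> e | j | US | cU | cj | jS | Sjc

Unit productions: S->Q, U->S.
Unit pairs (A ⇒* B via units): (S,Q), (U,Q), (U,S).
S: inherits non-unit rules of {Q, S} → US | cU | cj | e | jS.
Q: inherits non-unit rules of {Q} → US | e | jS.
U: inherits non-unit rules of {Q, S, U} → Sjc | US | cU | cj | e | j | jS.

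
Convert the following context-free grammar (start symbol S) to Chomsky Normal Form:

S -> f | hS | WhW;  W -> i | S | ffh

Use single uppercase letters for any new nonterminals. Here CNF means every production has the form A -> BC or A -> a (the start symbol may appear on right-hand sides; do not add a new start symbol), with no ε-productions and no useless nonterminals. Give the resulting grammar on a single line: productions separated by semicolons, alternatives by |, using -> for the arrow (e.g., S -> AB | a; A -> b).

No ε-productions.
After unit-elimination: S -> f | hS | WhW; W -> f | i | hS | WhW | ffh.
TERM: introduce B -> f, A -> h and substitute in every rule of length ≥2.
BIN: S -> WAW becomes S -> WC, C -> AW; W -> BBA becomes W -> BD, D -> BA; W -> WAW becomes W -> WE, E -> AW.

S -> f | AS | WC; A -> h; B -> f; C -> AW; D -> BA; E -> AW; W -> f | i | AS | BD | WE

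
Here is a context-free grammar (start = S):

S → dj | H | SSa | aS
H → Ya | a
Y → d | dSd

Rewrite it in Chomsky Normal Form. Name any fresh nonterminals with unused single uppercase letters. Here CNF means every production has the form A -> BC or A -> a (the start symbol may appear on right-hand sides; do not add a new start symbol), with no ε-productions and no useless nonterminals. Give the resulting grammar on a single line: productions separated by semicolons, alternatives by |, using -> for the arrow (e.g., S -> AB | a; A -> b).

S -> a | AS | BC | SD | YA; A -> a; B -> d; C -> j; D -> SA; E -> SB; Y -> d | BE

No ε-productions.
After unit-elimination: S -> a | Ya | aS | dj | SSa; H -> a | Ya; Y -> d | dSd.
TERM: introduce A -> a, B -> d, C -> j and substitute in every rule of length ≥2.
BIN: S -> SSA becomes S -> SD, D -> SA; Y -> BSB becomes Y -> BE, E -> SB.
Drop unreachable/unproductive: H.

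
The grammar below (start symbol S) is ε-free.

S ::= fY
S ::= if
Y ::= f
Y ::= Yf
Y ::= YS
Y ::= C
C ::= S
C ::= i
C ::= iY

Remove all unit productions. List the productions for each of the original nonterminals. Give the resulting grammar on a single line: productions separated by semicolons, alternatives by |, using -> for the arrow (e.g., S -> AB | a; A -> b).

S -> fY | if; C -> i | fY | iY | if; Y -> f | i | YS | Yf | fY | iY | if

Unit productions: C->S, Y->C.
Unit pairs (A ⇒* B via units): (C,S), (Y,C), (Y,S).
S: inherits non-unit rules of {S} → fY | if.
C: inherits non-unit rules of {C, S} → fY | i | iY | if.
Y: inherits non-unit rules of {C, S, Y} → YS | Yf | f | fY | i | iY | if.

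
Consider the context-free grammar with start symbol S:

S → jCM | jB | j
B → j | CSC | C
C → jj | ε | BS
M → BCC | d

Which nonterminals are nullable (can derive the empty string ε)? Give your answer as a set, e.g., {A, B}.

{B, C, M}

Directly nullable (have an ε-rule): {C}.
B is nullable via B -> C (every symbol on the right is already known nullable).
M is nullable via M -> BCC (every symbol on the right is already known nullable).
Not nullable: S — each has a terminal in every rule's right-hand side or depends on a non-nullable symbol.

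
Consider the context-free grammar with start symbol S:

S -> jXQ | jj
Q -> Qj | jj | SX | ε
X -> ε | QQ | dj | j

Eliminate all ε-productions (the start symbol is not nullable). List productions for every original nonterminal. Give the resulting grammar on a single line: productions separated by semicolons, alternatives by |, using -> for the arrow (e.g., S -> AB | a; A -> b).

Nullable set: {Q, X}.
S -> jXQ: X, Q nullable, giving j | jQ | jX | jXQ.
Drop Q -> ε.
Q -> Qj: Q nullable, giving Qj | j.
Q -> SX: X nullable, giving S | SX.
Drop X -> ε.
X -> QQ: Q, Q nullable, giving Q | QQ.
Unchanged (no nullable symbols): S -> jj; Q -> jj; X -> dj; X -> j.

S -> j | jQ | jX | jj | jXQ; Q -> S | j | Qj | SX | jj; X -> Q | j | QQ | dj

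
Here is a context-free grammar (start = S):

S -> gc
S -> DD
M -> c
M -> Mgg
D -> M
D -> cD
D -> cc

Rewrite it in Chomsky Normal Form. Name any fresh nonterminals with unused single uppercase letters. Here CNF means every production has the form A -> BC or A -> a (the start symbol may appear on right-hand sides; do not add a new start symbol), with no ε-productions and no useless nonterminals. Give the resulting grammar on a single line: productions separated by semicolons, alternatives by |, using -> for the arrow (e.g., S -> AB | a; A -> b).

S -> AB | DD; A -> g; B -> c; C -> AA; D -> c | BB | BD | MC; E -> AA; M -> c | ME

No ε-productions.
After unit-elimination: S -> DD | gc; D -> c | cD | cc | Mgg; M -> c | Mgg.
TERM: introduce B -> c, A -> g and substitute in every rule of length ≥2.
BIN: D -> MAA becomes D -> MC, C -> AA; M -> MAA becomes M -> ME, E -> AA.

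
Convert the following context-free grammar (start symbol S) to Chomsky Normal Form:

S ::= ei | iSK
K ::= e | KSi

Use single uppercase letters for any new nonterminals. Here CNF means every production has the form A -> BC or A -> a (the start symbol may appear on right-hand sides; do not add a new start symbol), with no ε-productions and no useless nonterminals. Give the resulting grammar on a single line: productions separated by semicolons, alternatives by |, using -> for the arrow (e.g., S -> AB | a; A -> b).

No ε-productions.
No unit productions to eliminate.
TERM: introduce B -> e, A -> i and substitute in every rule of length ≥2.
BIN: K -> KSA becomes K -> KC, C -> SA; S -> ASK becomes S -> AD, D -> SK.

S -> AD | BA; A -> i; B -> e; C -> SA; D -> SK; K -> e | KC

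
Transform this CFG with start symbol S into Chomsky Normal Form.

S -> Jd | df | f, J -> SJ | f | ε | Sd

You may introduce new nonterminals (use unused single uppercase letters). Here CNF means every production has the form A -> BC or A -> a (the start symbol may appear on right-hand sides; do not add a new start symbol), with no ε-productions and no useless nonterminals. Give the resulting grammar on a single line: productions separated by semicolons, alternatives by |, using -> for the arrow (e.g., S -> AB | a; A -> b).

S -> d | f | AB | JA; A -> d; B -> f; J -> d | f | AB | JA | SA | SJ

Nullable: {J}; after ε-elimination: S -> d | f | Jd | df; J -> S | f | SJ | Sd.
After unit-elimination: S -> d | f | Jd | df; J -> d | f | Jd | SJ | Sd | df.
TERM: introduce A -> d, B -> f and substitute in every rule of length ≥2.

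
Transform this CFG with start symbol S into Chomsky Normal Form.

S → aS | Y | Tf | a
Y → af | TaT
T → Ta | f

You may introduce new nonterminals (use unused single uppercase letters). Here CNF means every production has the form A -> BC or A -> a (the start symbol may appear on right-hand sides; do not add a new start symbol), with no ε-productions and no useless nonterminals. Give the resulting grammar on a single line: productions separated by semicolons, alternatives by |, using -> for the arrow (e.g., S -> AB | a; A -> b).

S -> a | AB | AS | TB | TC; A -> a; B -> f; C -> AT; T -> f | TA

No ε-productions.
After unit-elimination: S -> a | Tf | aS | af | TaT; T -> f | Ta; Y -> af | TaT.
TERM: introduce A -> a, B -> f and substitute in every rule of length ≥2.
BIN: S -> TAT becomes S -> TC, C -> AT; Y -> TAT becomes Y -> TD, D -> AT.
Drop unreachable/unproductive: Y.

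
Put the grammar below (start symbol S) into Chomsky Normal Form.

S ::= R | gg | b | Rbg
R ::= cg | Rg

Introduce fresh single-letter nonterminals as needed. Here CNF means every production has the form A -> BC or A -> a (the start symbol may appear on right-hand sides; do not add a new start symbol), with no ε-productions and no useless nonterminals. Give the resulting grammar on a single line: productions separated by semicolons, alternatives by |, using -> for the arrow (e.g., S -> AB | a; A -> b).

No ε-productions.
After unit-elimination: S -> b | Rg | cg | gg | Rbg; R -> Rg | cg.
TERM: introduce C -> b, B -> c, A -> g and substitute in every rule of length ≥2.
BIN: S -> RCA becomes S -> RD, D -> CA.

S -> b | AA | BA | RA | RD; A -> g; B -> c; C -> b; D -> CA; R -> BA | RA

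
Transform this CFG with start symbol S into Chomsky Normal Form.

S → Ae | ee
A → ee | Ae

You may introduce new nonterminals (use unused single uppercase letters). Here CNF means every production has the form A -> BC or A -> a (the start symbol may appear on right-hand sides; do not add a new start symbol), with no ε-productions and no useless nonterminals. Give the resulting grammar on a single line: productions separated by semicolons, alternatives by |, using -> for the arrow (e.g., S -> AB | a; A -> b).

No ε-productions.
No unit productions to eliminate.
TERM: introduce B -> e and substitute in every rule of length ≥2.

S -> AB | BB; A -> AB | BB; B -> e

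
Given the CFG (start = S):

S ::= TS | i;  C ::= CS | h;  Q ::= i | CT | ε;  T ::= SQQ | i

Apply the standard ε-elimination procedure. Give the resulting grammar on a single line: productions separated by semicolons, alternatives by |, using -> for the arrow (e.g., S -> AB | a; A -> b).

S -> i | TS; C -> h | CS; Q -> i | CT; T -> S | i | SQ | SQQ

Nullable set: {Q}.
Drop Q -> ε.
T -> SQQ: Q, Q nullable, giving S | SQ | SQQ.
Unchanged (no nullable symbols): S -> TS; S -> i; C -> CS; C -> h; Q -> CT; Q -> i; T -> i.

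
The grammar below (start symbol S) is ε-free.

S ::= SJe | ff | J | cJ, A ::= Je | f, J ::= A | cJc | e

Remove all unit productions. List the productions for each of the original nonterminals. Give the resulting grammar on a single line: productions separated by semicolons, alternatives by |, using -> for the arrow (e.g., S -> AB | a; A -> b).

Unit productions: J->A, S->J.
Unit pairs (A ⇒* B via units): (J,A), (S,A), (S,J).
S: inherits non-unit rules of {A, J, S} → Je | SJe | cJ | cJc | e | f | ff.
A: inherits non-unit rules of {A} → Je | f.
J: inherits non-unit rules of {A, J} → Je | cJc | e | f.

S -> e | f | Je | cJ | ff | SJe | cJc; A -> f | Je; J -> e | f | Je | cJc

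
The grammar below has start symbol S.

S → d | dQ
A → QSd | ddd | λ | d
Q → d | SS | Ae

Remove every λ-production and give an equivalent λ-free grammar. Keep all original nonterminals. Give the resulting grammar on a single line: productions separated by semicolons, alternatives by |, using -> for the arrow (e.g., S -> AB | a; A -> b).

Nullable set: {A}.
Drop A -> λ.
Q -> Ae: A nullable, giving Ae | e.
Unchanged (no nullable symbols): S -> d; S -> dQ; A -> QSd; A -> d; A -> ddd; Q -> SS; Q -> d.

S -> d | dQ; A -> d | QSd | ddd; Q -> d | e | Ae | SS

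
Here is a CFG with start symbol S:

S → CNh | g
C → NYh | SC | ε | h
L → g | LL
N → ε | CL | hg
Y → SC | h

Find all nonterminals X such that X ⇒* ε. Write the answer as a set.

Directly nullable (have an ε-rule): {C, N}.
Not nullable: L, S, Y — each has a terminal in every rule's right-hand side or depends on a non-nullable symbol.

{C, N}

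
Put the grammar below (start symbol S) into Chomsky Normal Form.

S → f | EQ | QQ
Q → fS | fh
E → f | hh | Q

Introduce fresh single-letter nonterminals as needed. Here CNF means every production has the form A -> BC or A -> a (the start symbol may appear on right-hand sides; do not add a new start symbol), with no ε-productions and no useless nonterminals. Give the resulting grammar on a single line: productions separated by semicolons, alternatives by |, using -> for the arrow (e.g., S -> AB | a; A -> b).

No ε-productions.
After unit-elimination: S -> f | EQ | QQ; E -> f | fS | fh | hh; Q -> fS | fh.
TERM: introduce A -> f, B -> h and substitute in every rule of length ≥2.

S -> f | EQ | QQ; A -> f; B -> h; E -> f | AB | AS | BB; Q -> AB | AS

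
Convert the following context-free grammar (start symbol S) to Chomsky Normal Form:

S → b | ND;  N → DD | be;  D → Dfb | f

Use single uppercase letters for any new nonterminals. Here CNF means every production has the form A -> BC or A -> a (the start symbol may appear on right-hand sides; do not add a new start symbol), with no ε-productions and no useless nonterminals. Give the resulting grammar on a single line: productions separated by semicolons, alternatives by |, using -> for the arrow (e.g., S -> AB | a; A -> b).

No ε-productions.
No unit productions to eliminate.
TERM: introduce B -> b, C -> e, A -> f and substitute in every rule of length ≥2.
BIN: D -> DAB becomes D -> DE, E -> AB.

S -> b | ND; A -> f; B -> b; C -> e; D -> f | DE; E -> AB; N -> BC | DD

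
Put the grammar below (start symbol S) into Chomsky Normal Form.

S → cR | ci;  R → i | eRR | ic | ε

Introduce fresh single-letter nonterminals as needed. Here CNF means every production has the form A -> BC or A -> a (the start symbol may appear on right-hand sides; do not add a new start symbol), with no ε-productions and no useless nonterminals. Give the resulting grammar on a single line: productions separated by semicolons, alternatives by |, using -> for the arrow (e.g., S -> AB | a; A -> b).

S -> c | CB | CR; A -> e; B -> i; C -> c; D -> RR; R -> e | i | AD | AR | BC

Nullable: {R}; after ε-elimination: S -> c | cR | ci; R -> e | i | eR | ic | eRR.
No unit productions to eliminate.
TERM: introduce C -> c, A -> e, B -> i and substitute in every rule of length ≥2.
BIN: R -> ARR becomes R -> AD, D -> RR.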